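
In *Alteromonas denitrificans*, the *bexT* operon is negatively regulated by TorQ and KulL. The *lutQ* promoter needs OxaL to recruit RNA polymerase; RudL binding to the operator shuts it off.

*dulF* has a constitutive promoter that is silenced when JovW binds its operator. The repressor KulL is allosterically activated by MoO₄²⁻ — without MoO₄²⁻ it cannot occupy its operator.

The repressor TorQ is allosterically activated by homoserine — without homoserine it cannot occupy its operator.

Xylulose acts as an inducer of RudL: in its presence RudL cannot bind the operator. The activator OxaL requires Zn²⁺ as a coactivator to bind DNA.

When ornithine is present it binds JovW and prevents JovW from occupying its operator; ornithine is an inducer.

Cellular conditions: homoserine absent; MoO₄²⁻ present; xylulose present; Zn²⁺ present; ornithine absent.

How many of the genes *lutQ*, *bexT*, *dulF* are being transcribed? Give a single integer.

Zn²⁺ is present, so OxaL is active.
Xylulose is present, so RudL is inactive.
No repressor is bound and OxaL is active, so *lutQ* is transcribed.
→ *lutQ* is ON.
Homoserine is absent, so TorQ is inactive.
MoO₄²⁻ is present, so KulL is active.
With repressor KulL bound, *bexT* is not transcribed.
→ *bexT* is OFF.
Ornithine is absent, so JovW is active.
With repressor JovW bound, *dulF* is not transcribed.
→ *dulF* is OFF.
1 of the 3 genes is transcribed.

1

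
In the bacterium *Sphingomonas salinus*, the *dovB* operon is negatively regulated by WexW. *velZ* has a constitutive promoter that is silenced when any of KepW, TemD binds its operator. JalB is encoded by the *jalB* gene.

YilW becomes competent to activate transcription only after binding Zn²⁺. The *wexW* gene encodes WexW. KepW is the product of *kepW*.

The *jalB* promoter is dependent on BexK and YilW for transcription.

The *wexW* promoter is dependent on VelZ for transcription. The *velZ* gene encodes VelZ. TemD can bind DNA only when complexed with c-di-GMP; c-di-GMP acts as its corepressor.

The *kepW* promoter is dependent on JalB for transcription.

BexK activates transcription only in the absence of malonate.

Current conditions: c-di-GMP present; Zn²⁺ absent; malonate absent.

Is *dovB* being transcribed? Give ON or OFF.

Malonate is absent, so BexK is active.
Zn²⁺ is absent, so YilW is inactive.
Required activator YilW is absent, so *jalB* is not transcribed.
So JalB is not produced.
Required activator JalB is absent, so *kepW* is not transcribed.
So KepW is not produced.
c-di-GMP is present, so TemD is active.
With repressor TemD bound, *velZ* is not transcribed.
So VelZ is not produced.
Required activator VelZ is absent, so *wexW* is not transcribed.
So WexW is not produced.
With no repressor bound, *dovB* is transcribed.

ON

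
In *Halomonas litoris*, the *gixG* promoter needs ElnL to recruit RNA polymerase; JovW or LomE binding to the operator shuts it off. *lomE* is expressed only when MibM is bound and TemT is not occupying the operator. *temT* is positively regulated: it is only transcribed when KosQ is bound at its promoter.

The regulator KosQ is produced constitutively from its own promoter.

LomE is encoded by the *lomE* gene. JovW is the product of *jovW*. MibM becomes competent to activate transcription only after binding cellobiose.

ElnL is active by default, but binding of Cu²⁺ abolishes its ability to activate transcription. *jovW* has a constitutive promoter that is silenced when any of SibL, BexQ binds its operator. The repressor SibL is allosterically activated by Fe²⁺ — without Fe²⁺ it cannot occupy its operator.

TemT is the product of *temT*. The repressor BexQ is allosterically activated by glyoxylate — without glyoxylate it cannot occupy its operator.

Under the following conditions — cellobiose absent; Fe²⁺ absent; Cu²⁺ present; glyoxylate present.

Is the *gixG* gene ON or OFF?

Cu²⁺ is present, so ElnL is inactive.
Fe²⁺ is absent, so SibL is inactive.
Glyoxylate is present, so BexQ is active.
With repressor BexQ bound, *jovW* is not transcribed.
So JovW is not produced.
KosQ is produced constitutively and is active.
No repressor is bound and KosQ is active, so *temT* is transcribed.
So TemT is produced and active.
Cellobiose is absent, so MibM is inactive.
With repressor TemT bound, *lomE* is not transcribed.
So LomE is not produced.
Required activator ElnL is absent, so *gixG* is not transcribed.

OFF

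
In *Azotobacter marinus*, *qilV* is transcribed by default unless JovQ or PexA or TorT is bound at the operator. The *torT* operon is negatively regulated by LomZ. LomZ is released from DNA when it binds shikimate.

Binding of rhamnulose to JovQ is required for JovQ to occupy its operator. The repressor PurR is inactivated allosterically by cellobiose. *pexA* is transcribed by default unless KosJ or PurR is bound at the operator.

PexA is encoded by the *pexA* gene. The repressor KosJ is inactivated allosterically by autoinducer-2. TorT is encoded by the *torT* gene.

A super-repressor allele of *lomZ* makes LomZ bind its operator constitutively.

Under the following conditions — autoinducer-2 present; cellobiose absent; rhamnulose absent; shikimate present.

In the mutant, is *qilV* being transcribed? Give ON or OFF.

ON

Rhamnulose is absent, so JovQ is inactive.
Autoinducer-2 is present, so KosJ is inactive.
Cellobiose is absent, so PurR is active.
With repressor PurR bound, *pexA* is not transcribed.
So PexA is not produced.
LomZ is constitutively active in this strain.
With repressor LomZ bound, *torT* is not transcribed.
So TorT is not produced.
With no repressor bound, *qilV* is transcribed.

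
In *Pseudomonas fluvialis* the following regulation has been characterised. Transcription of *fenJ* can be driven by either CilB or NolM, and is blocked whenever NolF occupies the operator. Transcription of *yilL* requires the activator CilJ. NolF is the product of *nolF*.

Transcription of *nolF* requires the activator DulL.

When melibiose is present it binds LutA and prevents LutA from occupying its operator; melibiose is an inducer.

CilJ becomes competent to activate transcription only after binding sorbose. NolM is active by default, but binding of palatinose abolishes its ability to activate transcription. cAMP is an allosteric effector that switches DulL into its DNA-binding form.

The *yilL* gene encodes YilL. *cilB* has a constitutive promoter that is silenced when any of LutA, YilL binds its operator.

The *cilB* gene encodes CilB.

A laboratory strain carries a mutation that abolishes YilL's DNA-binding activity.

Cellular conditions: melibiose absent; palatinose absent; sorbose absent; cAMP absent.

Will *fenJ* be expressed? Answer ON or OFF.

Melibiose is absent, so LutA is active.
YilL is non-functional in this strain, so it has no effect.
With repressor LutA bound, *cilB* is not transcribed.
So CilB is not produced.
cAMP is absent, so DulL is inactive.
Required activator DulL is absent, so *nolF* is not transcribed.
So NolF is not produced.
Palatinose is absent, so NolM is active.
Activator NolM is present, so *fenJ* is transcribed.

ON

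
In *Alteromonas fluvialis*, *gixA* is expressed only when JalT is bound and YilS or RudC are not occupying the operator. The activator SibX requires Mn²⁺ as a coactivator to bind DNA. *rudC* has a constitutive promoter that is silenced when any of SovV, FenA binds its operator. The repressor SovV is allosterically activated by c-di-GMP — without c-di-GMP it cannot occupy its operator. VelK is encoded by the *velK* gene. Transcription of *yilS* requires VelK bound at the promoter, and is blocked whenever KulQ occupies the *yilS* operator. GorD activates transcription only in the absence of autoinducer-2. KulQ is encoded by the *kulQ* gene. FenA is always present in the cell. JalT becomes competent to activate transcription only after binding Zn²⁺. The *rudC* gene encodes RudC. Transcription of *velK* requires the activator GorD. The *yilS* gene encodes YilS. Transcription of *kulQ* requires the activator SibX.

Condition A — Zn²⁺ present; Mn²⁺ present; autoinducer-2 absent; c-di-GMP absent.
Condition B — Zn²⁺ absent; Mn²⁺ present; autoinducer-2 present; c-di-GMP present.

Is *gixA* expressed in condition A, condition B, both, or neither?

A only

Condition A:
Zn²⁺ is present, so JalT is active.
Mn²⁺ is present, so SibX is active.
No repressor is bound and SibX is active, so *kulQ* is transcribed.
So KulQ is produced and active.
Autoinducer-2 is absent, so GorD is active.
No repressor is bound and GorD is active, so *velK* is transcribed.
So VelK is produced and active.
With repressor KulQ bound, *yilS* is not transcribed.
So YilS is not produced.
c-di-GMP is absent, so SovV is inactive.
FenA is produced constitutively and is active.
With repressor FenA bound, *rudC* is not transcribed.
So RudC is not produced.
No repressor is bound and JalT is active, so *gixA* is transcribed.
→ *gixA* is ON in A.
Condition B:
Zn²⁺ is absent, so JalT is inactive.
Mn²⁺ is present, so SibX is active.
No repressor is bound and SibX is active, so *kulQ* is transcribed.
So KulQ is produced and active.
Autoinducer-2 is present, so GorD is inactive.
Required activator GorD is absent, so *velK* is not transcribed.
So VelK is not produced.
With repressor KulQ bound, *yilS* is not transcribed.
So YilS is not produced.
c-di-GMP is present, so SovV is active.
FenA is produced constitutively and is active.
With repressor SovV bound, *rudC* is not transcribed.
So RudC is not produced.
Required activator JalT is absent, so *gixA* is not transcribed.
→ *gixA* is OFF in B.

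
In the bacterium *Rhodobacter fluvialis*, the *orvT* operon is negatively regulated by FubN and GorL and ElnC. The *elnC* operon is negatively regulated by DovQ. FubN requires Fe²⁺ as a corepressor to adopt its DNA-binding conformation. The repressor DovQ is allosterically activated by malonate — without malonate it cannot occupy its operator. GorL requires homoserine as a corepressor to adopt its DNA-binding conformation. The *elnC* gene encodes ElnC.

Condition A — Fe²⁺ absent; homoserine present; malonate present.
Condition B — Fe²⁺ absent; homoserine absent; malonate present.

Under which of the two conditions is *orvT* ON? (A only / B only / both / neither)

Condition A:
Fe²⁺ is absent, so FubN is inactive.
Homoserine is present, so GorL is active.
Malonate is present, so DovQ is active.
With repressor DovQ bound, *elnC* is not transcribed.
So ElnC is not produced.
With repressor GorL bound, *orvT* is not transcribed.
→ *orvT* is OFF in A.
Condition B:
Fe²⁺ is absent, so FubN is inactive.
Homoserine is absent, so GorL is inactive.
Malonate is present, so DovQ is active.
With repressor DovQ bound, *elnC* is not transcribed.
So ElnC is not produced.
With no repressor bound, *orvT* is transcribed.
→ *orvT* is ON in B.

B only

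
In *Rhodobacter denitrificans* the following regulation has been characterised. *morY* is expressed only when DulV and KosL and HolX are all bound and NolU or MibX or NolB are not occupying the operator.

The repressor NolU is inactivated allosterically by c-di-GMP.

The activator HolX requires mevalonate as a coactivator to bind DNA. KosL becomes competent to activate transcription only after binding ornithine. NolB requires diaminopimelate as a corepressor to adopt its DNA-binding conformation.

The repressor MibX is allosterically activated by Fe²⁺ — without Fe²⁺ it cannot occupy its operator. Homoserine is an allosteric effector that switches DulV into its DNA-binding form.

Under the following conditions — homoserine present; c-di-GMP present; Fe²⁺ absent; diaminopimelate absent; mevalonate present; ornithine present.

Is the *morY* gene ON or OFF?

Homoserine is present, so DulV is active.
Ornithine is present, so KosL is active.
c-di-GMP is present, so NolU is inactive.
Fe²⁺ is absent, so MibX is inactive.
Diaminopimelate is absent, so NolB is inactive.
Mevalonate is present, so HolX is active.
No repressor is bound and DulV and KosL and HolX are active, so *morY* is transcribed.

ON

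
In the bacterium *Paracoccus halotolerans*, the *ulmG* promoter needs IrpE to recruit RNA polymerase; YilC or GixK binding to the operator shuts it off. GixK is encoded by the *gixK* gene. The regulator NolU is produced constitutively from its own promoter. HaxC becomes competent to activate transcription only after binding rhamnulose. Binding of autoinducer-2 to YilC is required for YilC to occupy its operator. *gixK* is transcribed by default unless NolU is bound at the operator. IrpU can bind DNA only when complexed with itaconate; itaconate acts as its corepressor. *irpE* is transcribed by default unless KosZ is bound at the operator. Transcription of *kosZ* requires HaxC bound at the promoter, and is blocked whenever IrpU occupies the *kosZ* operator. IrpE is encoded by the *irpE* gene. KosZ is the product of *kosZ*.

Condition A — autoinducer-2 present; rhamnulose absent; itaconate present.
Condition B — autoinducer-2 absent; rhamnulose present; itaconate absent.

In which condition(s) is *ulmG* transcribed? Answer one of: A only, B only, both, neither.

neither

Condition A:
Autoinducer-2 is present, so YilC is active.
Rhamnulose is absent, so HaxC is inactive.
Itaconate is present, so IrpU is active.
With repressor IrpU bound, *kosZ* is not transcribed.
So KosZ is not produced.
With no repressor bound, *irpE* is transcribed.
So IrpE is produced and active.
NolU is produced constitutively and is active.
With repressor NolU bound, *gixK* is not transcribed.
So GixK is not produced.
With repressor YilC bound, *ulmG* is not transcribed.
→ *ulmG* is OFF in A.
Condition B:
Autoinducer-2 is absent, so YilC is inactive.
Rhamnulose is present, so HaxC is active.
Itaconate is absent, so IrpU is inactive.
No repressor is bound and HaxC is active, so *kosZ* is transcribed.
So KosZ is produced and active.
With repressor KosZ bound, *irpE* is not transcribed.
So IrpE is not produced.
NolU is produced constitutively and is active.
With repressor NolU bound, *gixK* is not transcribed.
So GixK is not produced.
Required activator IrpE is absent, so *ulmG* is not transcribed.
→ *ulmG* is OFF in B.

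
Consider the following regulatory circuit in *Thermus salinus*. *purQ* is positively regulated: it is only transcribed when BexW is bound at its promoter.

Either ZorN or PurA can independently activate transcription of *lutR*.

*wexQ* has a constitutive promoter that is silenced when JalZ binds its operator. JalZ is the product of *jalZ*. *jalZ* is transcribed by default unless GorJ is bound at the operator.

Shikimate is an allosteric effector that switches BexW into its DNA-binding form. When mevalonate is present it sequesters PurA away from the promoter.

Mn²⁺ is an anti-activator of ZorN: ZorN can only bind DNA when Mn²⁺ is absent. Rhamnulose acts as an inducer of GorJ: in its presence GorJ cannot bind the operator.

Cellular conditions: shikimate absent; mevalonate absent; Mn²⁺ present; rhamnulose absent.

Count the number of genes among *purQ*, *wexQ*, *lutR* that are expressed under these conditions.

2

Shikimate is absent, so BexW is inactive.
Required activator BexW is absent, so *purQ* is not transcribed.
→ *purQ* is OFF.
Rhamnulose is absent, so GorJ is active.
With repressor GorJ bound, *jalZ* is not transcribed.
So JalZ is not produced.
With no repressor bound, *wexQ* is transcribed.
→ *wexQ* is ON.
Mn²⁺ is present, so ZorN is inactive.
Mevalonate is absent, so PurA is active.
Activator PurA is present, so *lutR* is transcribed.
→ *lutR* is ON.
2 of the 3 genes are transcribed.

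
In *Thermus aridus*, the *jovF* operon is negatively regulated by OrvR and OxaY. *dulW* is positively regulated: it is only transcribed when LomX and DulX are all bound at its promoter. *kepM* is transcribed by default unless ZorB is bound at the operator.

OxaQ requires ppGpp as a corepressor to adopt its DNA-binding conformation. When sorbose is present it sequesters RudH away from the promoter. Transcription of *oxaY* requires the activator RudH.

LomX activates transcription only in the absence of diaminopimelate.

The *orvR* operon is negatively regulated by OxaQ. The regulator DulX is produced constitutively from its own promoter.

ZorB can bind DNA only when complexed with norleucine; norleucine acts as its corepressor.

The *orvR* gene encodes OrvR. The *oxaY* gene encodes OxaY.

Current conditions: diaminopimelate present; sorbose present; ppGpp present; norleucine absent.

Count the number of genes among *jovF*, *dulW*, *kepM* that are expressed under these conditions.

2

ppGpp is present, so OxaQ is active.
With repressor OxaQ bound, *orvR* is not transcribed.
So OrvR is not produced.
Sorbose is present, so RudH is inactive.
Required activator RudH is absent, so *oxaY* is not transcribed.
So OxaY is not produced.
With no repressor bound, *jovF* is transcribed.
→ *jovF* is ON.
Diaminopimelate is present, so LomX is inactive.
DulX is produced constitutively and is active.
Required activator LomX is absent, so *dulW* is not transcribed.
→ *dulW* is OFF.
Norleucine is absent, so ZorB is inactive.
With no repressor bound, *kepM* is transcribed.
→ *kepM* is ON.
2 of the 3 genes are transcribed.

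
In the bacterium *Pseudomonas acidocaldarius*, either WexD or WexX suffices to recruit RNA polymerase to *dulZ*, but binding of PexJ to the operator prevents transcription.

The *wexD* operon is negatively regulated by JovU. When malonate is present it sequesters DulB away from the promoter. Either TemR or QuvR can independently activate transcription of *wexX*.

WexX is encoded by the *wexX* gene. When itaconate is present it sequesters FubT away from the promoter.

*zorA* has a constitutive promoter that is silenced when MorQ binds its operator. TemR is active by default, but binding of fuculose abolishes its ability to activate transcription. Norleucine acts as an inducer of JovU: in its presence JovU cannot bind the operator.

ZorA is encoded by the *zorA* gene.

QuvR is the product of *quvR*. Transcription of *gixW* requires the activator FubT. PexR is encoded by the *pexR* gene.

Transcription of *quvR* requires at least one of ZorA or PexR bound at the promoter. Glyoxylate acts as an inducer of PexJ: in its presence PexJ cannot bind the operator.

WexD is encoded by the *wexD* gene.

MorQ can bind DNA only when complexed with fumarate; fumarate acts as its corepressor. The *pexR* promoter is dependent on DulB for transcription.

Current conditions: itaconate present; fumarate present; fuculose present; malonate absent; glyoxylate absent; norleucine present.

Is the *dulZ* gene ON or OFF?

Norleucine is present, so JovU is inactive.
With no repressor bound, *wexD* is transcribed.
So WexD is produced and active.
Fuculose is present, so TemR is inactive.
Fumarate is present, so MorQ is active.
With repressor MorQ bound, *zorA* is not transcribed.
So ZorA is not produced.
Malonate is absent, so DulB is active.
No repressor is bound and DulB is active, so *pexR* is transcribed.
So PexR is produced and active.
Activator PexR is present, so *quvR* is transcribed.
So QuvR is produced and active.
Activator QuvR is present, so *wexX* is transcribed.
So WexX is produced and active.
Glyoxylate is absent, so PexJ is active.
With repressor PexJ bound, *dulZ* is not transcribed.

OFF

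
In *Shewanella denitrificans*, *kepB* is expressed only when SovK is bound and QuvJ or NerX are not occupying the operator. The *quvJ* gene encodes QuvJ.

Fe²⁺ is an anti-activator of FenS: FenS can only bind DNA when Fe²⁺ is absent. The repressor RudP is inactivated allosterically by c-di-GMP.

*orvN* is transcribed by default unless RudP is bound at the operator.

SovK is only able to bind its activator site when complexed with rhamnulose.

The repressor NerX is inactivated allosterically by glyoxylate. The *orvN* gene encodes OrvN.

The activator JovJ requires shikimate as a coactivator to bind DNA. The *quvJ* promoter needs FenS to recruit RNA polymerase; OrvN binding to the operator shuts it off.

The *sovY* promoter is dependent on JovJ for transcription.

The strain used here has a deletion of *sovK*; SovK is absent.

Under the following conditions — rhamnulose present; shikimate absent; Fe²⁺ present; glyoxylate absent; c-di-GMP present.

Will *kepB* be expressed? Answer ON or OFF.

OFF

c-di-GMP is present, so RudP is inactive.
With no repressor bound, *orvN* is transcribed.
So OrvN is produced and active.
Fe²⁺ is present, so FenS is inactive.
With repressor OrvN bound, *quvJ* is not transcribed.
So QuvJ is not produced.
SovK is non-functional in this strain, so it has no effect.
Glyoxylate is absent, so NerX is active.
With repressor NerX bound, *kepB* is not transcribed.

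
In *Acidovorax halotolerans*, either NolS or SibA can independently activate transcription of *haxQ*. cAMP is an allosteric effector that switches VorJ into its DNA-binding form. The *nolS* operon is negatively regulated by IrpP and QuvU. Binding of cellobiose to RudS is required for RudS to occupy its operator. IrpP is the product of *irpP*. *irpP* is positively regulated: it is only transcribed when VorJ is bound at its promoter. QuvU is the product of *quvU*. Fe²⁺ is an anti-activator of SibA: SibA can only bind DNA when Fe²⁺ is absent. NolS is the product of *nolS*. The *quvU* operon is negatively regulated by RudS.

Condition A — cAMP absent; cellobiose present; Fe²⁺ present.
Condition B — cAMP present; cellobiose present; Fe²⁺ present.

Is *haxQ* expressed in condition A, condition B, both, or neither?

Condition A:
cAMP is absent, so VorJ is inactive.
Required activator VorJ is absent, so *irpP* is not transcribed.
So IrpP is not produced.
Cellobiose is present, so RudS is active.
With repressor RudS bound, *quvU* is not transcribed.
So QuvU is not produced.
With no repressor bound, *nolS* is transcribed.
So NolS is produced and active.
Fe²⁺ is present, so SibA is inactive.
Activator NolS is present, so *haxQ* is transcribed.
→ *haxQ* is ON in A.
Condition B:
cAMP is present, so VorJ is active.
No repressor is bound and VorJ is active, so *irpP* is transcribed.
So IrpP is produced and active.
Cellobiose is present, so RudS is active.
With repressor RudS bound, *quvU* is not transcribed.
So QuvU is not produced.
With repressor IrpP bound, *nolS* is not transcribed.
So NolS is not produced.
Fe²⁺ is present, so SibA is inactive.
No activator is available at the *haxQ* promoter, so *haxQ* is not transcribed.
→ *haxQ* is OFF in B.

A only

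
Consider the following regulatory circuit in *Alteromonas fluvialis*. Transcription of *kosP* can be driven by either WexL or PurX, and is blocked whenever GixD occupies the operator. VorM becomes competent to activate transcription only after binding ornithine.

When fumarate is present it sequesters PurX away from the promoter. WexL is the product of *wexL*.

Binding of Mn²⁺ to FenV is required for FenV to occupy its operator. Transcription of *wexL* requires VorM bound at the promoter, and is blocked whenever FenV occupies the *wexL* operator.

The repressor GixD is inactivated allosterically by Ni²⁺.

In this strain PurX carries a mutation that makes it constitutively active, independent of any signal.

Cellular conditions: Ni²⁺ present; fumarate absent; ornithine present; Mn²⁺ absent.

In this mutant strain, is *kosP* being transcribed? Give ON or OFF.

ON

Ornithine is present, so VorM is active.
Mn²⁺ is absent, so FenV is inactive.
No repressor is bound and VorM is active, so *wexL* is transcribed.
So WexL is produced and active.
PurX is constitutively active in this strain.
Ni²⁺ is present, so GixD is inactive.
Activator WexL is present, so *kosP* is transcribed.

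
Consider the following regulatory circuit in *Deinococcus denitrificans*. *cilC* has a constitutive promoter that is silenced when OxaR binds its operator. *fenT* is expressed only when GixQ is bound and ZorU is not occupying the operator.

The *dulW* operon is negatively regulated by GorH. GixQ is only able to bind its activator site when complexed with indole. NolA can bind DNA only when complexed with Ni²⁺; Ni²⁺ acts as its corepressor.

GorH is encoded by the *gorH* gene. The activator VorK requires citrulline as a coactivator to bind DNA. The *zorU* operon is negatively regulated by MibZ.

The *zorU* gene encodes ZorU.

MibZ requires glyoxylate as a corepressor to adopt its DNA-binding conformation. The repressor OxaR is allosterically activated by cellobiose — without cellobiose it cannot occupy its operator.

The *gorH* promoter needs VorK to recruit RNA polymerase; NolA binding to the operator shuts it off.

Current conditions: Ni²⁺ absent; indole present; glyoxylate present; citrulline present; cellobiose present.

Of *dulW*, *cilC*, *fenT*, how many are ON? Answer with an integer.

1

Citrulline is present, so VorK is active.
Ni²⁺ is absent, so NolA is inactive.
No repressor is bound and VorK is active, so *gorH* is transcribed.
So GorH is produced and active.
With repressor GorH bound, *dulW* is not transcribed.
→ *dulW* is OFF.
Cellobiose is present, so OxaR is active.
With repressor OxaR bound, *cilC* is not transcribed.
→ *cilC* is OFF.
Glyoxylate is present, so MibZ is active.
With repressor MibZ bound, *zorU* is not transcribed.
So ZorU is not produced.
Indole is present, so GixQ is active.
No repressor is bound and GixQ is active, so *fenT* is transcribed.
→ *fenT* is ON.
1 of the 3 genes is transcribed.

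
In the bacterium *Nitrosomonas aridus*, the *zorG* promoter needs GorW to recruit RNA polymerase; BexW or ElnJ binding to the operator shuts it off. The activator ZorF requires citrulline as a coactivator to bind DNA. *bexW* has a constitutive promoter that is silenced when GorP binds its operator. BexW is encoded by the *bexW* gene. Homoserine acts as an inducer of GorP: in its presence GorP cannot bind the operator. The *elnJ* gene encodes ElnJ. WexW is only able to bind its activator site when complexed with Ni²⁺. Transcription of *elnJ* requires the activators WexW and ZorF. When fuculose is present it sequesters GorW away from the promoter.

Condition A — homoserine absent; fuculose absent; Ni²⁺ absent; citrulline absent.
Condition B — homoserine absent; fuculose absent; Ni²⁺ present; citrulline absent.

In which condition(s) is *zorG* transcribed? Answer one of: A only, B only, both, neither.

Condition A:
Homoserine is absent, so GorP is active.
With repressor GorP bound, *bexW* is not transcribed.
So BexW is not produced.
Fuculose is absent, so GorW is active.
Ni²⁺ is absent, so WexW is inactive.
Citrulline is absent, so ZorF is inactive.
Required activator WexW is absent, so *elnJ* is not transcribed.
So ElnJ is not produced.
No repressor is bound and GorW is active, so *zorG* is transcribed.
→ *zorG* is ON in A.
Condition B:
Homoserine is absent, so GorP is active.
With repressor GorP bound, *bexW* is not transcribed.
So BexW is not produced.
Fuculose is absent, so GorW is active.
Ni²⁺ is present, so WexW is active.
Citrulline is absent, so ZorF is inactive.
Required activator ZorF is absent, so *elnJ* is not transcribed.
So ElnJ is not produced.
No repressor is bound and GorW is active, so *zorG* is transcribed.
→ *zorG* is ON in B.

both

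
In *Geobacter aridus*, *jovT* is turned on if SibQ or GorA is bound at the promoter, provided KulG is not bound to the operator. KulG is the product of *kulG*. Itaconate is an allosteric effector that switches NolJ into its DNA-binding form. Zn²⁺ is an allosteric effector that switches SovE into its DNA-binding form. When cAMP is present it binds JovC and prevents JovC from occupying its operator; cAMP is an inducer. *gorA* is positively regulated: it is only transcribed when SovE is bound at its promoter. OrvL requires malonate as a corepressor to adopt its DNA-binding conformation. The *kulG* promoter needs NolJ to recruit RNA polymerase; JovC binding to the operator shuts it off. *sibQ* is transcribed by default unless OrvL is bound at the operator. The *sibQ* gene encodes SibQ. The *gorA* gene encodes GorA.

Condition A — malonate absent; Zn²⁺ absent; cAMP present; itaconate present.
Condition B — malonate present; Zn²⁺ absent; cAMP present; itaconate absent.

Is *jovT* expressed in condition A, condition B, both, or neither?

Condition A:
Malonate is absent, so OrvL is inactive.
With no repressor bound, *sibQ* is transcribed.
So SibQ is produced and active.
Zn²⁺ is absent, so SovE is inactive.
Required activator SovE is absent, so *gorA* is not transcribed.
So GorA is not produced.
cAMP is present, so JovC is inactive.
Itaconate is present, so NolJ is active.
No repressor is bound and NolJ is active, so *kulG* is transcribed.
So KulG is produced and active.
With repressor KulG bound, *jovT* is not transcribed.
→ *jovT* is OFF in A.
Condition B:
Malonate is present, so OrvL is active.
With repressor OrvL bound, *sibQ* is not transcribed.
So SibQ is not produced.
Zn²⁺ is absent, so SovE is inactive.
Required activator SovE is absent, so *gorA* is not transcribed.
So GorA is not produced.
cAMP is present, so JovC is inactive.
Itaconate is absent, so NolJ is inactive.
Required activator NolJ is absent, so *kulG* is not transcribed.
So KulG is not produced.
No activator is available at the *jovT* promoter, so *jovT* is not transcribed.
→ *jovT* is OFF in B.

neither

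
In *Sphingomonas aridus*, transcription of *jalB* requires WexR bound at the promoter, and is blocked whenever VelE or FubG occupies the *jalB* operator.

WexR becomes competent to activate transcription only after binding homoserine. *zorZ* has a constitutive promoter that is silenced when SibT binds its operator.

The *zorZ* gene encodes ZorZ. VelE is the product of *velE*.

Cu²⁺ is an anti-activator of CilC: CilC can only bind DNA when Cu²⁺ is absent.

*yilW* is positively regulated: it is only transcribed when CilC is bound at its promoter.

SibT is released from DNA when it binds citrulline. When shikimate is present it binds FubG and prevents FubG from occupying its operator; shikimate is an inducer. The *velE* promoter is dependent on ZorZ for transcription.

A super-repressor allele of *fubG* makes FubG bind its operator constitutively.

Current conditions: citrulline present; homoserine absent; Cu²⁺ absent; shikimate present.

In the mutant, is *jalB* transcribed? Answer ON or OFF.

Citrulline is present, so SibT is inactive.
With no repressor bound, *zorZ* is transcribed.
So ZorZ is produced and active.
No repressor is bound and ZorZ is active, so *velE* is transcribed.
So VelE is produced and active.
Homoserine is absent, so WexR is inactive.
FubG is constitutively active in this strain.
With repressor VelE bound, *jalB* is not transcribed.

OFF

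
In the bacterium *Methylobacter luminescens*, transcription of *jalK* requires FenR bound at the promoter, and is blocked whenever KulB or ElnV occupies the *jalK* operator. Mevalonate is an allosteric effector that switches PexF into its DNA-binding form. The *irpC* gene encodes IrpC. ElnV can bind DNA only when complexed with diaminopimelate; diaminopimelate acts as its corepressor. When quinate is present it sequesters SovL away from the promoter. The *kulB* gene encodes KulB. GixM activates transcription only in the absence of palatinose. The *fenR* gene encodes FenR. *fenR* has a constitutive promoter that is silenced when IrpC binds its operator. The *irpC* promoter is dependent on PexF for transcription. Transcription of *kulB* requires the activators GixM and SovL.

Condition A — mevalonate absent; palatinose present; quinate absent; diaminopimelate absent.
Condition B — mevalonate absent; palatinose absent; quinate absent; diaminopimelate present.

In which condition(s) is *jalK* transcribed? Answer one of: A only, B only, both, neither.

Condition A:
Mevalonate is absent, so PexF is inactive.
Required activator PexF is absent, so *irpC* is not transcribed.
So IrpC is not produced.
With no repressor bound, *fenR* is transcribed.
So FenR is produced and active.
Palatinose is present, so GixM is inactive.
Quinate is absent, so SovL is active.
Required activator GixM is absent, so *kulB* is not transcribed.
So KulB is not produced.
Diaminopimelate is absent, so ElnV is inactive.
No repressor is bound and FenR is active, so *jalK* is transcribed.
→ *jalK* is ON in A.
Condition B:
Mevalonate is absent, so PexF is inactive.
Required activator PexF is absent, so *irpC* is not transcribed.
So IrpC is not produced.
With no repressor bound, *fenR* is transcribed.
So FenR is produced and active.
Palatinose is absent, so GixM is active.
Quinate is absent, so SovL is active.
No repressor is bound and GixM and SovL are active, so *kulB* is transcribed.
So KulB is produced and active.
Diaminopimelate is present, so ElnV is active.
With repressor KulB bound, *jalK* is not transcribed.
→ *jalK* is OFF in B.

A only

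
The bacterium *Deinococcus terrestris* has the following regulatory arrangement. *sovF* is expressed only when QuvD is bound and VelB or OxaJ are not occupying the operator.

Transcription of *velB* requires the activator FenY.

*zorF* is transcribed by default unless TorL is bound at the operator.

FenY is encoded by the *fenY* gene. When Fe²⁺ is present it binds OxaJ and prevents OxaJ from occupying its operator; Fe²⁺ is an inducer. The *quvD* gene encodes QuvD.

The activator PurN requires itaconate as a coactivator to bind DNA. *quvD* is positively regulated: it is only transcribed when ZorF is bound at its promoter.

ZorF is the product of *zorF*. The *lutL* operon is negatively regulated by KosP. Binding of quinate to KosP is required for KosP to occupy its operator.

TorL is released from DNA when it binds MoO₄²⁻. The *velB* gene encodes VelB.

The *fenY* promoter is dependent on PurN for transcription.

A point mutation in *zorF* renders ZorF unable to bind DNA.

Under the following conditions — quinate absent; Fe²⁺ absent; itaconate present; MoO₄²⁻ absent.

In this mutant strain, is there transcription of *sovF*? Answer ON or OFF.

OFF

Itaconate is present, so PurN is active.
No repressor is bound and PurN is active, so *fenY* is transcribed.
So FenY is produced and active.
No repressor is bound and FenY is active, so *velB* is transcribed.
So VelB is produced and active.
Fe²⁺ is absent, so OxaJ is active.
ZorF is non-functional in this strain, so it has no effect.
Required activator ZorF is absent, so *quvD* is not transcribed.
So QuvD is not produced.
With repressor VelB bound, *sovF* is not transcribed.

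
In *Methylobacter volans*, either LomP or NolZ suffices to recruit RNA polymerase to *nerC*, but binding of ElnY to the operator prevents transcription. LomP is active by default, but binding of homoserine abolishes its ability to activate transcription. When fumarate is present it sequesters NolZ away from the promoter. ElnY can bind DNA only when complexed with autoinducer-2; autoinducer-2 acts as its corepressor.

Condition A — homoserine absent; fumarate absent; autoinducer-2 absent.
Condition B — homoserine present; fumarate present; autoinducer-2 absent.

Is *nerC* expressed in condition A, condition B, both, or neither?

A only

Condition A:
Homoserine is absent, so LomP is active.
Fumarate is absent, so NolZ is active.
Autoinducer-2 is absent, so ElnY is inactive.
Activator LomP is present, so *nerC* is transcribed.
→ *nerC* is ON in A.
Condition B:
Homoserine is present, so LomP is inactive.
Fumarate is present, so NolZ is inactive.
Autoinducer-2 is absent, so ElnY is inactive.
No activator is available at the *nerC* promoter, so *nerC* is not transcribed.
→ *nerC* is OFF in B.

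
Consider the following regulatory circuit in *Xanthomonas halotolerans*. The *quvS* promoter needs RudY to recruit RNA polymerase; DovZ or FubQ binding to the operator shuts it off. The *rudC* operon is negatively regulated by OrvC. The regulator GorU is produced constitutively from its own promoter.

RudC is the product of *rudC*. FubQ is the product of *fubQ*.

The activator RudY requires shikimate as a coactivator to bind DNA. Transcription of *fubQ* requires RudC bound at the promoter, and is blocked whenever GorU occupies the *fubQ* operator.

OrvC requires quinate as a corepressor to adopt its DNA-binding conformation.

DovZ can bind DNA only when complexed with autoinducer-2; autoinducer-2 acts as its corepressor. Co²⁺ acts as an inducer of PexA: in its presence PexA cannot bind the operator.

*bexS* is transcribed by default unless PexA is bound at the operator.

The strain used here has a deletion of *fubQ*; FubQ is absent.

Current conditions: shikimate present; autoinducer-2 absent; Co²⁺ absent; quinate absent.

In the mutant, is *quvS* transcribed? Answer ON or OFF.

ON

Autoinducer-2 is absent, so DovZ is inactive.
Shikimate is present, so RudY is active.
FubQ is non-functional in this strain, so it has no effect.
No repressor is bound and RudY is active, so *quvS* is transcribed.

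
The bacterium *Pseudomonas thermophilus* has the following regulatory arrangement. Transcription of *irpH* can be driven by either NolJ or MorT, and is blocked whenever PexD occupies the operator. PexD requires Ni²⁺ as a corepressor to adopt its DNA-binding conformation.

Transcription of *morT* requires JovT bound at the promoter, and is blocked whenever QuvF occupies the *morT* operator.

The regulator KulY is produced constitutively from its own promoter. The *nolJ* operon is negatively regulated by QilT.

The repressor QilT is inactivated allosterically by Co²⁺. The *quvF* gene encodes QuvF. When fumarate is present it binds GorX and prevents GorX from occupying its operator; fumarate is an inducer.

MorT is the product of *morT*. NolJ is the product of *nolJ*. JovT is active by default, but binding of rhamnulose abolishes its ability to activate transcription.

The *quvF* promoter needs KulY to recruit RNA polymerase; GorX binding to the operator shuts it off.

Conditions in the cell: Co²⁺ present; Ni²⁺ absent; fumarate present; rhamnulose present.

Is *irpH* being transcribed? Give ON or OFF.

ON

Co²⁺ is present, so QilT is inactive.
With no repressor bound, *nolJ* is transcribed.
So NolJ is produced and active.
Rhamnulose is present, so JovT is inactive.
Fumarate is present, so GorX is inactive.
KulY is produced constitutively and is active.
No repressor is bound and KulY is active, so *quvF* is transcribed.
So QuvF is produced and active.
With repressor QuvF bound, *morT* is not transcribed.
So MorT is not produced.
Ni²⁺ is absent, so PexD is inactive.
Activator NolJ is present, so *irpH* is transcribed.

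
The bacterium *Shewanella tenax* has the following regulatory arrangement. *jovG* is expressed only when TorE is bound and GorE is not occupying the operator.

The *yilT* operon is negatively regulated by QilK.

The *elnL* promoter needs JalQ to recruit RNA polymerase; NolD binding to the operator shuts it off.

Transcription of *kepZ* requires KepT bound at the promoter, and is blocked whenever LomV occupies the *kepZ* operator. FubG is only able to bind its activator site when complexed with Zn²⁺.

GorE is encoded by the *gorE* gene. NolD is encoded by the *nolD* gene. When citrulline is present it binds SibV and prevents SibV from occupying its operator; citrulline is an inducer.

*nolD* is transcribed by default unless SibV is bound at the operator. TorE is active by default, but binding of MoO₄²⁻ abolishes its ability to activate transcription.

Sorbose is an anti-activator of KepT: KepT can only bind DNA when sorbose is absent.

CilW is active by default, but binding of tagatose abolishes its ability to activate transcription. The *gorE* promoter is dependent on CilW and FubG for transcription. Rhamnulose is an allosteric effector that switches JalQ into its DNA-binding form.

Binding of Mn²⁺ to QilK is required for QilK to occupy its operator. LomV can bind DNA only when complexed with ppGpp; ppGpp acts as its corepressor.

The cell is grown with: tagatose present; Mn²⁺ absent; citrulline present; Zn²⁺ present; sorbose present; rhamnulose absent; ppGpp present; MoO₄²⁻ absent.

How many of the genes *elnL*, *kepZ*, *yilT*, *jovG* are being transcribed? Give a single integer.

2

Rhamnulose is absent, so JalQ is inactive.
Citrulline is present, so SibV is inactive.
With no repressor bound, *nolD* is transcribed.
So NolD is produced and active.
With repressor NolD bound, *elnL* is not transcribed.
→ *elnL* is OFF.
Sorbose is present, so KepT is inactive.
ppGpp is present, so LomV is active.
With repressor LomV bound, *kepZ* is not transcribed.
→ *kepZ* is OFF.
Mn²⁺ is absent, so QilK is inactive.
With no repressor bound, *yilT* is transcribed.
→ *yilT* is ON.
MoO₄²⁻ is absent, so TorE is active.
Tagatose is present, so CilW is inactive.
Zn²⁺ is present, so FubG is active.
Required activator CilW is absent, so *gorE* is not transcribed.
So GorE is not produced.
No repressor is bound and TorE is active, so *jovG* is transcribed.
→ *jovG* is ON.
2 of the 4 genes are transcribed.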